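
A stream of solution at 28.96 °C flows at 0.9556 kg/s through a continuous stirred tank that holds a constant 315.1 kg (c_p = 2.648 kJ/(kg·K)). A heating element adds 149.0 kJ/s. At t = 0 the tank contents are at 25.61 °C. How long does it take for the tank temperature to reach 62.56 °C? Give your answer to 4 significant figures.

M c_p dT/dt = ṁ c_p (T_in − T) + Q̇.
τ = M/ṁ = 329.740 s; T_ss = T_in + Q̇/(ṁ c_p) = 87.8433 °C.
T(t) = T_ss + (T₀ − T_ss) e^(−t/τ). Set T = 62.56:
e^(−t/τ) = (62.56 − 87.8433)/(25.61 − 87.8433) = 0.406266
t = −329.740 · ln(0.406266) = 297.012 s.

297.0 s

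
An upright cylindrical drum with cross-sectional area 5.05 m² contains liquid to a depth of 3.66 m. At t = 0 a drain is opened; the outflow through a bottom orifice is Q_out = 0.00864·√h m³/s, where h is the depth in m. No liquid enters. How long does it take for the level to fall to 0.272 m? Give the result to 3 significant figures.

A dh/dt = −Q_out = −0.00864 √h.
∫ h^(−1/2) dh = −(0.00864/A) ∫ dt, giving 2√h = 2√h₀ − (0.00864/A) t.
t = 2A(√h₀ − √h)/0.00864 = 2·5.05·(√3.66 − √0.272)/0.00864
  = 10.100 × (1.9131 − 0.52154) / 0.00864 = 1626.7 s.

1630 s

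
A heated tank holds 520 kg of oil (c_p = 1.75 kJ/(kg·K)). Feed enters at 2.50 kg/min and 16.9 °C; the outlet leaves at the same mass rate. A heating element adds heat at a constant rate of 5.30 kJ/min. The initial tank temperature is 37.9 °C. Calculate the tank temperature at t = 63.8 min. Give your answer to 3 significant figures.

Heat balance on the well-mixed liquid: M c_p dT/dt = ṁ c_p (T_in − T) + 5.30.
Rearrange: dT/dt = (T_ss − T)/τ with τ = M/ṁ = 208.00 min and T_ss = T_in + Q̇/(ṁ c_p) = 18.111 °C.
Integrating: T(t) = T_ss + (T₀ − T_ss) e^(−t/τ).
T(63.8) = 18.111 + (19.789)·e^(−63.8/208.00) = 18.111 + (19.789)·0.73585 = 32.673 °C.

32.7 °C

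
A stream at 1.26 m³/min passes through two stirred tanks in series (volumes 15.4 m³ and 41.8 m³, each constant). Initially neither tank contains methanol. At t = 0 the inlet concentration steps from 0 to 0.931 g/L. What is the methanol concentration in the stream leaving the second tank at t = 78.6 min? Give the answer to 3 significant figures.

0.794 g/L

Each tank obeys Vᵢ dCᵢ/dt = Q(Cᵢ₋₁ − Cᵢ), so τᵢ = Vᵢ/Q.
τ₁ = 15.4/1.26 = 12.222 min; τ₂ = 41.8/1.26 = 33.175 min.
Solving the cascade with C₁(0)=C₂(0)=0 gives C₂(t) = C_in[1 − (τ₁ e^(−t/τ₁) − τ₂ e^(−t/τ₂))/(τ₁ − τ₂)].
At t = 78.6: e^(−t/τ₁) = 0.0016110, e^(−t/τ₂) = 0.093548.
C₂ = 0.931·[1 − (12.222·0.0016110 − 33.175·0.093548)/(-20.952)] = 0.931·0.85282 = 0.79398 g/L.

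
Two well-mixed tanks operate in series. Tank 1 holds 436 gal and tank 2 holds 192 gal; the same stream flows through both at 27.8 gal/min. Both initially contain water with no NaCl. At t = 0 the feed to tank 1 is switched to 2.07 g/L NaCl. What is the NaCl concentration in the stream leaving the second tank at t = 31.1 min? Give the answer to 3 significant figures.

1.58 g/L

Species balance on tank i: dCᵢ/dt = (Cᵢ₋₁ − Cᵢ)/τᵢ with τᵢ = Vᵢ/Q.
τ₁ = 436/27.8 = 15.683 min; τ₂ = 192/27.8 = 6.9065 min.
Tank 1: C₁ = C_in(1 − e^(−t/τ₁)). Tank 2 (τ₁ ≠ τ₂): C₂ = C_in[1 − (τ₁ e^(−t/τ₁) − τ₂ e^(−t/τ₂))/(τ₁ − τ₂)].
At t = 31.1: e^(−t/τ₁) = 0.13766, e^(−t/τ₂) = 0.011075.
C₂ = 2.07·[1 − (15.683·0.13766 − 6.9065·0.011075)/(8.7770)] = 2.07·0.76274 = 1.5789 g/L.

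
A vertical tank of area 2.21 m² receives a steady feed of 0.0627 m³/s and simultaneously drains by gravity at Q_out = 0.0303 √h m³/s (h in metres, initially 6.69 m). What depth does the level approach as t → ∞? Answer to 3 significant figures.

4.28 m

Level balance: A dh/dt = 0.0627 − 0.0303 √h. Setting dh/dt = 0:
Q_in = 0.0303 √h_ss ⇒ √h_ss = 0.0627/0.0303 = 2.0693.
h_ss = 2.0693² = 4.2820 m. (Since h₀ = 6.69 m > h_ss, the level will fall toward this value.)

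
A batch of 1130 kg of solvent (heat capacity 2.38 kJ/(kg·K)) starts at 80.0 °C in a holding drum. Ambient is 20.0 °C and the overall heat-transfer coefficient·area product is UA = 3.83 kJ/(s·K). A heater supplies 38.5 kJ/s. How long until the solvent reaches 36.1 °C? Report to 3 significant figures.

Lumped-capacitance energy balance: M c_p dT/dt = UA(T_amb − T) + Q̇.
τ = M c_p/UA = 702.19 s; T_ss = T_amb + Q̇/UA = 20.0 + 38.5/3.83 = 30.052 °C.
T(t) = T_ss + (T₀ − T_ss)e^(−t/τ); set T = 36.1:
t = −τ ln[(T − T_ss)/(T₀ − T_ss)] = −702.19 · ln(0.12108) = 1482.5 s.

1480 s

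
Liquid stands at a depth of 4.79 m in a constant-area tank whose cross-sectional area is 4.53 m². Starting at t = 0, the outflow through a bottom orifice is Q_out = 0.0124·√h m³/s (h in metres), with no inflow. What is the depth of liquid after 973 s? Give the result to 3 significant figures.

0.734 m

A dh/dt = −Q_out = −0.0124 √h.
∫ h^(−1/2) dh = −(0.0124/A) ∫ dt, giving 2√h = 2√h₀ − (0.0124/A) t.
√h = √4.79 − 0.0124·973/(2·4.53) = 2.1886 − 1.3317 = 0.85691.
h = 0.85691² = 0.73429 m.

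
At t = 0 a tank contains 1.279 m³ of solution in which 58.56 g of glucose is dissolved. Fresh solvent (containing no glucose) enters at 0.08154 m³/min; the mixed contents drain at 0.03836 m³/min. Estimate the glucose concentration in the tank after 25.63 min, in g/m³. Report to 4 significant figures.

14.11 g/m³

Total volume: dV/dt = Q_in − Q_out = 0.0431800 m³/min, so V(t) = 1.279 + 0.0431800 t and V(25.63) = 2.38570 m³.
Species balance (pure solvent in): dm/dt = −Q_out · m/V(t).
Separate: dm/m = −Q_out dt/V(t) ⇒ ln(m/m₀) = −(Q_out/(Q_in−Q_out)) ln(V/V₀).
m = m₀ (V₀/V)^(Q_out/(Q_in−Q_out)) = 58.56 × (1.279/2.38570)^(0.888374) = 33.6572 g.
C = m/V = 33.6572/2.38570 = 14.1079 g/m³.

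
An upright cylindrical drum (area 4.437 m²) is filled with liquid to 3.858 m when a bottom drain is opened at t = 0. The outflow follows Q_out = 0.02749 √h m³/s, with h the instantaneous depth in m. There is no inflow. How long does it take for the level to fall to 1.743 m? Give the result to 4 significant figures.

207.9 s

With no inflow, A dh/dt = −0.02749 √h.
Separate and integrate: 2(√h − √h₀) = −(0.02749/A) t.
t = 2A(√h₀ − √h)/0.02749 = 2·4.437·(√3.858 − √1.743)/0.02749
  = 8.87400 × (1.96418 − 1.32023) / 0.02749 = 207.873 s.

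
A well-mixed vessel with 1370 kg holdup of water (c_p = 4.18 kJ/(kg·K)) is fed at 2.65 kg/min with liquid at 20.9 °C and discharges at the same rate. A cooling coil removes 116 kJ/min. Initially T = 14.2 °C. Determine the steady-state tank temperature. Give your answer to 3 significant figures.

M c_p dT/dt = ṁ c_p (T_in − T) − Q̇.
At steady state dT/dt = 0 ⇒ T_ss = T_in − Q̇/(ṁ c_p) = 20.9 − 116/(2.65·4.18) = 10.428 °C.

10.4 °C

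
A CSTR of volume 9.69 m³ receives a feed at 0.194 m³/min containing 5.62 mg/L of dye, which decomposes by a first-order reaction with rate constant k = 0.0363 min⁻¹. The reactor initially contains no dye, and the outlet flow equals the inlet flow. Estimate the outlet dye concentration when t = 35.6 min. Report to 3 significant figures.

1.73 mg/L

Species balance: V dC/dt = Q C_in − Q C − k V C.
This is linear with rate a = Q/V + k = 0.056321 min⁻¹.
C_ss = Q C_in/(Q + kV) = 1.9978 mg/L; C(t) = C_ss + (C₀ − C_ss) e^(−a t).
C(35.6) = 1.9978 + (-1.9978)·e^(−0.056321·35.6) = 1.9978 + (-1.9978)·0.13466 = 1.7288 mg/L.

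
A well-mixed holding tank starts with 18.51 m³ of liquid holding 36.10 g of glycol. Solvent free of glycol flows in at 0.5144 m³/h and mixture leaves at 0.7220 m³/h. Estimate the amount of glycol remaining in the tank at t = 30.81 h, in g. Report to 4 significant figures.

Total volume: dV/dt = Q_in − Q_out = -0.207600 m³/h, so V(t) = 18.51 − 0.207600 t and V(30.81) = 12.1138 m³.
No glycol enters, so dm/dt = −Q_out · (m/V).
dm/m = −Q_out dt/(V₀ − 0.207600 t); integrating gives ln(m/m₀) = −(Q_out/(Q_in−Q_out)) ln(V/V₀).
m = m₀ (V₀/V)^(Q_out/(Q_in−Q_out)) = 36.10 × (18.51/12.1138)^(-3.47784) = 8.26326 g.

8.263 g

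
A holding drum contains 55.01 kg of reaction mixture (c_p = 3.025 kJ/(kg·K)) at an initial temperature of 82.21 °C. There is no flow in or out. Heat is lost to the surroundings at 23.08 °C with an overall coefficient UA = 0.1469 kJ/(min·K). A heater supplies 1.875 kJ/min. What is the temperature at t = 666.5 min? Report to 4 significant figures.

61.59 °C

Lumped-capacitance energy balance: M c_p dT/dt = UA(T_amb − T) + Q̇.
dT/dt = (T_ss − T)/τ with T_ss = T_amb + Q̇/UA = 23.08 + 1.875/0.1469 = 35.8438 °C, τ = M c_p/UA = 55.01·3.025/0.1469 = 1132.78 min.
T approaches T_ss exponentially: T(t) = T_ss + (T₀ − T_ss) e^(−t/τ).
T(666.5) = 35.8438 + (46.3662)·0.555228 = 61.5876 °C.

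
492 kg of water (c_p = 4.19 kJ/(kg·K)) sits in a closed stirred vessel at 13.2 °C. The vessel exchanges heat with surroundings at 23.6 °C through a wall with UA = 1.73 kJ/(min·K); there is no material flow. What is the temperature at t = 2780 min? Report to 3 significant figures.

Unsteady energy balance on the tank contents: M c_p dT/dt = −UA(T − T_amb).
dT/dt = (T_ss − T)/τ with T_ss = T_amb = 23.600 °C, τ = M c_p/UA = 492·4.19/1.73 = 1191.6 min.
Solution: T(t) = T_ss + (T₀ − T_ss) e^(−t/τ).
T(2780) = 23.600 + (-10.400)·0.097006 = 22.591 °C.

22.6 °C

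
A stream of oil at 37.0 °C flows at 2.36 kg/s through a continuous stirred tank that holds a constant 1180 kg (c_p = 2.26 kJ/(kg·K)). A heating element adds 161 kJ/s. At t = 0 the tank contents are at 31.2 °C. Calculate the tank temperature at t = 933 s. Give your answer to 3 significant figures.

61.6 °C

First-law balance (no shaft work): M c_p dT/dt = ṁ c_p (T_in − T) + 161.
τ = M/ṁ = 500.00 s; T_ss = T_in + Q̇/(ṁ c_p) = 37.0 + 161/(2.36·2.26) = 67.186 °C.
T approaches T_ss exponentially: T(t) = T_ss + (T₀ − T_ss) e^(−t/τ).
T(933) = 67.186 + (-35.986)·e^(−933/500.00) = 67.186 + (-35.986)·0.15474 = 61.617 °C.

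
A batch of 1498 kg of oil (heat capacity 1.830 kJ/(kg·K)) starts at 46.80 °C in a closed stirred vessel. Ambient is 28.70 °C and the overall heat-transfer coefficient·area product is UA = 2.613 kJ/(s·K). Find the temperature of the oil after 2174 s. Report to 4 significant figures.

30.98 °C

M c_p dT/dt = −UA(T − T_amb).
dT/dt = (T_ss − T)/τ with T_ss = T_amb = 28.7000 °C, τ = M c_p/UA = 1498·1.830/2.613 = 1049.12 s.
This is linear first-order; T(t) = T_ss + (T₀ − T_ss) e^(−t/τ).
T(2174) = 28.7000 + (18.1000)·0.125906 = 30.9789 °C.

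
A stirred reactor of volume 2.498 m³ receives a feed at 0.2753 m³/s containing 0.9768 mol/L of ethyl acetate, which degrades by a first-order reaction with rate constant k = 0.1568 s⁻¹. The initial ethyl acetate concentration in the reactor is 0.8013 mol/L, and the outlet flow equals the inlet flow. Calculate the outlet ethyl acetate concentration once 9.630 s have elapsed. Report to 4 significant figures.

V dC/dt = Q(C_in − C) − k V C.
dC/dt = (Q/V) C_in − (Q/V + k) C; effective rate a = Q/V + k = 0.110208 + 0.1568 = 0.267008 s⁻¹.
C_ss = Q C_in/(Q + kV) = 0.403176 mol/L; C(t) = C_ss + (C₀ − C_ss) e^(−a t).
C(9.630) = 0.403176 + (0.398124)·e^(−0.267008·9.630) = 0.403176 + (0.398124)·0.0764370 = 0.433608 mol/L.

0.4336 mol/L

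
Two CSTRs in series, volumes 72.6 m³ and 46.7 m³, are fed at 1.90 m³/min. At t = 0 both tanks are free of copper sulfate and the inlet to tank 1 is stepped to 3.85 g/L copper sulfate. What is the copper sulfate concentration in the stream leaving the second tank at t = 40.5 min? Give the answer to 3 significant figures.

1.45 g/L

Each tank obeys Vᵢ dCᵢ/dt = Q(Cᵢ₋₁ − Cᵢ), so τᵢ = Vᵢ/Q.
τ₁ = 72.6/1.90 = 38.211 min; τ₂ = 46.7/1.90 = 24.579 min.
Tank 1: C₁ = C_in(1 − e^(−t/τ₁)). Tank 2 (τ₁ ≠ τ₂): C₂ = C_in[1 − (τ₁ e^(−t/τ₁) − τ₂ e^(−t/τ₂))/(τ₁ − τ₂)].
At t = 40.5: e^(−t/τ₁) = 0.34648, e^(−t/τ₂) = 0.19248.
C₂ = 3.85·[1 − (38.211·0.34648 − 24.579·0.19248)/(13.632)] = 3.85·0.37584 = 1.4470 g/L.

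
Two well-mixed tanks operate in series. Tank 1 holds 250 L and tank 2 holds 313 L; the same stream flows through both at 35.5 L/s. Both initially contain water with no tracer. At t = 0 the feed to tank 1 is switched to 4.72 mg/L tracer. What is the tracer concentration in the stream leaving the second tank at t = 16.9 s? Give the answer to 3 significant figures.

2.97 mg/L

Time constants: τᵢ = Vᵢ/Q for each well-mixed tank.
τ₁ = 250/35.5 = 7.0423 s; τ₂ = 313/35.5 = 8.8169 s.
Solving the cascade with C₁(0)=C₂(0)=0 gives C₂(t) = C_in[1 − (τ₁ e^(−t/τ₁) − τ₂ e^(−t/τ₂))/(τ₁ − τ₂)].
At t = 16.9: e^(−t/τ₁) = 0.090736, e^(−t/τ₂) = 0.14708.
C₂ = 4.72·[1 − (7.0423·0.090736 − 8.8169·0.14708)/(-1.7746)] = 4.72·0.62933 = 2.9704 mg/L.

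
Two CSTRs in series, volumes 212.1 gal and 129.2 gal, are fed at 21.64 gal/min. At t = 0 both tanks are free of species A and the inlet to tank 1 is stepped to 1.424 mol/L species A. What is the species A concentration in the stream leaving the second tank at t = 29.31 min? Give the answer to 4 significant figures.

1.257 mol/L

Each tank obeys Vᵢ dCᵢ/dt = Q(Cᵢ₋₁ − Cᵢ), so τᵢ = Vᵢ/Q.
τ₁ = 212.1/21.64 = 9.80129 min; τ₂ = 129.2/21.64 = 5.97043 min.
Solving the cascade with C₁(0)=C₂(0)=0 gives C₂(t) = C_in[1 − (τ₁ e^(−t/τ₁) − τ₂ e^(−t/τ₂))/(τ₁ − τ₂)].
At t = 29.31: e^(−t/τ₁) = 0.0502662, e^(−t/τ₂) = 0.00737840.
C₂ = 1.424·[1 − (9.80129·0.0502662 − 5.97043·0.00737840)/(3.83087)] = 1.424·0.882893 = 1.25724 mol/L.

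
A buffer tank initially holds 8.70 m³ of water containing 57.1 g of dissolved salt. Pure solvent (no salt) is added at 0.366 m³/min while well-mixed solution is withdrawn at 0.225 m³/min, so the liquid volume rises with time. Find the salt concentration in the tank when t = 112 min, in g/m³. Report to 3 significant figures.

0.447 g/m³

Let m(t) be the amount of salt. Volume: V(t) = V₀ + (Q_in − Q_out) t = 8.70 + 0.14100 t; V(112) = 24.492 m³.
Species balance (pure solvent in): dm/dt = −Q_out · m/V(t).
dm/m = −Q_out dt/(V₀ + 0.14100 t); integrating gives ln(m/m₀) = −(Q_out/(Q_in−Q_out)) ln(V/V₀).
m = m₀ (V₀/V)^(Q_out/(Q_in−Q_out)) = 57.1 × (8.70/24.492)^(1.5957) = 10.948 g.
C = m/V = 10.948/24.492 = 0.44701 g/m³.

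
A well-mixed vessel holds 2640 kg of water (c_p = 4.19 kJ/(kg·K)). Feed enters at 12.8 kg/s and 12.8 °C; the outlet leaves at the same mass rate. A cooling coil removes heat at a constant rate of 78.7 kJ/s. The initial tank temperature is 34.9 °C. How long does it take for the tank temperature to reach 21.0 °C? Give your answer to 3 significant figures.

Energy balance: M c_p dT/dt = ṁ c_p (T_in − T) − 78.7.
τ = M/ṁ = 206.25 s; T_ss = T_in − Q̇/(ṁ c_p) = 11.333 °C.
T(t) = T_ss + (T₀ − T_ss) e^(−t/τ). Set T = 21.0:
e^(−t/τ) = (21.0 − 11.333)/(34.9 − 11.333) = 0.41020
t = −206.25 · ln(0.41020) = 183.79 s.

184 s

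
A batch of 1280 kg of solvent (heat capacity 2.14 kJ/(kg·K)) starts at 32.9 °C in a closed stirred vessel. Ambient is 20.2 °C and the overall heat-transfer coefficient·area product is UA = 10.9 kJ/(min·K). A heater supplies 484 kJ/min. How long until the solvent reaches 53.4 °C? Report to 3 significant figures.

Energy balance: M c_p dT/dt = −UA(T − T_amb) + Q̇.
τ = M c_p/UA = 251.30 min; T_ss = T_amb + Q̇/UA = 20.2 + 484/10.9 = 64.604 °C.
T(t) = T_ss + (T₀ − T_ss)e^(−t/τ); set T = 53.4:
t = −τ ln[(T − T_ss)/(T₀ − T_ss)] = −251.30 · ln(0.35339) = 261.40 min.

261 min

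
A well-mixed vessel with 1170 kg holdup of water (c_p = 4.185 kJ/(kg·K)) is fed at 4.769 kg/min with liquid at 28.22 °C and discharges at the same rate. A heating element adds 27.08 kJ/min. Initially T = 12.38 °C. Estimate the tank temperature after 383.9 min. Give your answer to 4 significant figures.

25.98 °C

M c_p dT/dt = ṁ c_p (T_in − T) + Q̇.
τ = M/ṁ = 245.334 min; T_ss = T_in + Q̇/(ṁ c_p) = 28.22 + 27.08/(4.769·4.185) = 29.5768 °C.
This is linear first-order; T(t) = T_ss + (T₀ − T_ss) e^(−t/τ).
T(383.9) = 29.5768 + (-17.1968)·e^(−383.9/245.334) = 29.5768 + (-17.1968)·0.209129 = 25.9805 °C.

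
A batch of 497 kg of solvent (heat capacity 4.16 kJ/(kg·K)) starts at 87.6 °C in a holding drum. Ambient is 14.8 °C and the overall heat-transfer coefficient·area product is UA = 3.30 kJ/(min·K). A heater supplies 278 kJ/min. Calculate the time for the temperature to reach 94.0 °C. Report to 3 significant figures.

Unsteady energy balance on the tank contents: M c_p dT/dt = −UA(T − T_amb) + Q̇.
τ = M c_p/UA = 626.52 min; T_ss = T_amb + Q̇/UA = 14.8 + 278/3.30 = 99.042 °C.
T(t) = T_ss + (T₀ − T_ss)e^(−t/τ); set T = 94.0:
t = −τ ln[(T − T_ss)/(T₀ − T_ss)] = −626.52 · ln(0.44068) = 513.40 min.

513 min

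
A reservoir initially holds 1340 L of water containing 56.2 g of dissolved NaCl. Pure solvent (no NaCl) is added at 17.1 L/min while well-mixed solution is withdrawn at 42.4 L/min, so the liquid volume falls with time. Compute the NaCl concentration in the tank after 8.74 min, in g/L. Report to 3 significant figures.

Total volume: dV/dt = Q_in − Q_out = -25.300 L/min, so V(t) = 1340 − 25.300 t and V(8.74) = 1118.9 L.
Species balance (pure solvent in): dm/dt = −Q_out · m/V(t).
dm/m = −Q_out dt/(V₀ − 25.300 t); integrating gives ln(m/m₀) = −(Q_out/(Q_in−Q_out)) ln(V/V₀).
m = m₀ (V₀/V)^(Q_out/(Q_in−Q_out)) = 56.2 × (1340/1118.9)^(-1.6759) = 41.541 g.
C = m/V = 41.541/1118.9 = 0.037127 g/L.

0.0371 g/L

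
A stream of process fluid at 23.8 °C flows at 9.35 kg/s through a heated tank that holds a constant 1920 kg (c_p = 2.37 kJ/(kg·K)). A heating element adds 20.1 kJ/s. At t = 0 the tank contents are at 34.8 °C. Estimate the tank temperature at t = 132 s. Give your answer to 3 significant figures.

M c_p dT/dt = ṁ c_p (T_in − T) + Q̇.
Rearrange: dT/dt = (T_ss − T)/τ with τ = M/ṁ = 205.35 s and T_ss = T_in + Q̇/(ṁ c_p) = 24.707 °C.
Integrating: T(t) = T_ss + (T₀ − T_ss) e^(−t/τ).
T(132) = 24.707 + (10.093)·e^(−132/205.35) = 24.707 + (10.093)·0.52581 = 30.014 °C.

30.0 °C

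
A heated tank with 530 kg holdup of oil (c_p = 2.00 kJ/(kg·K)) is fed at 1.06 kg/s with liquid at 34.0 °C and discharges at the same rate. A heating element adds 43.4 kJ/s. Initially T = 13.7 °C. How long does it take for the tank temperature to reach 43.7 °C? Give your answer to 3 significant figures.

M c_p dT/dt = ṁ c_p (T_in − T) + Q̇.
τ = M/ṁ = 500.00 s; T_ss = T_in + Q̇/(ṁ c_p) = 54.472 °C.
T(t) = T_ss + (T₀ − T_ss) e^(−t/τ). Set T = 43.7:
e^(−t/τ) = (43.7 − 54.472)/(13.7 − 54.472) = 0.26420
t = −500.00 · ln(0.26420) = 665.53 s.

666 s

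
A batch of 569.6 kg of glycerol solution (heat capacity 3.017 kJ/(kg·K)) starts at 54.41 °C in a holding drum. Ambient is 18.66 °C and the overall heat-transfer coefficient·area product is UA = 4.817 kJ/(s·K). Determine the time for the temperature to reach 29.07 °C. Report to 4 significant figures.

440.2 s

M c_p dT/dt = −UA(T − T_amb).
τ = M c_p/UA = 356.754 s; T_ss = T_amb = 18.6600 °C.
T(t) = T_ss + (T₀ − T_ss)e^(−t/τ); set T = 29.07:
t = −τ ln[(T − T_ss)/(T₀ − T_ss)] = −356.754 · ln(0.291189) = 440.157 s.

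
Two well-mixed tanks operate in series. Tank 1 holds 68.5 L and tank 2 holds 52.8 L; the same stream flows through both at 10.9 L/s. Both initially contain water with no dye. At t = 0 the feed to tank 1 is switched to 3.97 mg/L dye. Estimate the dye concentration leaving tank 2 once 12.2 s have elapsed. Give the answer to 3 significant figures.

2.56 mg/L

Species balance on tank i: dCᵢ/dt = (Cᵢ₋₁ − Cᵢ)/τᵢ with τᵢ = Vᵢ/Q.
τ₁ = 68.5/10.9 = 6.2844 s; τ₂ = 52.8/10.9 = 4.8440 s.
Tank 1: C₁ = C_in(1 − e^(−t/τ₁)). Tank 2 (τ₁ ≠ τ₂): C₂ = C_in[1 − (τ₁ e^(−t/τ₁) − τ₂ e^(−t/τ₂))/(τ₁ − τ₂)].
At t = 12.2: e^(−t/τ₁) = 0.14352, e^(−t/τ₂) = 0.080576.
C₂ = 3.97·[1 − (6.2844·0.14352 − 4.8440·0.080576)/(1.4404)] = 3.97·0.64481 = 2.5599 mg/L.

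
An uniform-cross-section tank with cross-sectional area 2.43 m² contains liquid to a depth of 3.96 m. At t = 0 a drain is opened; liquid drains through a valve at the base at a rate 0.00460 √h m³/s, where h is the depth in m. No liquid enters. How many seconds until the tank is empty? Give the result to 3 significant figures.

2100 s

Mass balance (ρ constant): A dh/dt = −0.00460 √h.
∫ h^(−1/2) dh = −(0.00460/A) ∫ dt, giving 2√h = 2√h₀ − (0.00460/A) t.
Tank is empty when √h = 0: t_empty = 2A√h₀/0.00460.
t_empty = 2·2.43·√3.96/0.00460 = 4.8600·1.9900/0.00460 = 2102.5 s.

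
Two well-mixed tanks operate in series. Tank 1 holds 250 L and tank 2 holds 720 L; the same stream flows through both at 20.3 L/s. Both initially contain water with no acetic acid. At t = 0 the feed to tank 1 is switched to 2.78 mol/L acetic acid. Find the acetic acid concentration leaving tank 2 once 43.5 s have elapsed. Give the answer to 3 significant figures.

1.57 mol/L

Each tank obeys Vᵢ dCᵢ/dt = Q(Cᵢ₋₁ − Cᵢ), so τᵢ = Vᵢ/Q.
τ₁ = 250/20.3 = 12.315 s; τ₂ = 720/20.3 = 35.468 s.
Tank 1: C₁ = C_in(1 − e^(−t/τ₁)). Tank 2 (τ₁ ≠ τ₂): C₂ = C_in[1 − (τ₁ e^(−t/τ₁) − τ₂ e^(−t/τ₂))/(τ₁ − τ₂)].
At t = 43.5: e^(−t/τ₁) = 0.029241, e^(−t/τ₂) = 0.29333.
C₂ = 2.78·[1 − (12.315·0.029241 − 35.468·0.29333)/(-23.153)] = 2.78·0.56620 = 1.5740 mol/L.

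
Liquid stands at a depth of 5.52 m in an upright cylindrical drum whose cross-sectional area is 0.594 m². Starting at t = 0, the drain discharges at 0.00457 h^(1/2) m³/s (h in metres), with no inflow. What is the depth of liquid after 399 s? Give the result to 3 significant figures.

A dh/dt = −Q_out = −0.00457 √h.
This is separable: 2 d(√h)/dt = −0.00457/A, so √h = √h₀ − (0.00457/(2A)) t.
√h = √5.52 − 0.00457·399/(2·0.594) = 2.3495 − 1.5349 = 0.81459.
h = 0.81459² = 0.66356 m.

0.664 m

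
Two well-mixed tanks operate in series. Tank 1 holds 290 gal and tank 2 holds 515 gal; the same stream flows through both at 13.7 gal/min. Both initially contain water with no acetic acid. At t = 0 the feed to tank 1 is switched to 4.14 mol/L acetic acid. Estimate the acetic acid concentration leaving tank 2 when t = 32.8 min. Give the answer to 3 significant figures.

Species balance on tank i: dCᵢ/dt = (Cᵢ₋₁ − Cᵢ)/τᵢ with τᵢ = Vᵢ/Q.
τ₁ = 290/13.7 = 21.168 min; τ₂ = 515/13.7 = 37.591 min.
Tank 1: C₁ = C_in(1 − e^(−t/τ₁)). Tank 2 (τ₁ ≠ τ₂): C₂ = C_in[1 − (τ₁ e^(−t/τ₁) − τ₂ e^(−t/τ₂))/(τ₁ − τ₂)].
At t = 32.8: e^(−t/τ₁) = 0.21235, e^(−t/τ₂) = 0.41789.
C₂ = 4.14·[1 − (21.168·0.21235 − 37.591·0.41789)/(-16.423)] = 4.14·0.31720 = 1.3132 mol/L.

1.31 mol/L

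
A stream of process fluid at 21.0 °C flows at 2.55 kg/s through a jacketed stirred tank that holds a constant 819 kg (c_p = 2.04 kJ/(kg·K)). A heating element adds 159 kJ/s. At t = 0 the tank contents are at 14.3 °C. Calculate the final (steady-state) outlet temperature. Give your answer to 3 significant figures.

M c_p dT/dt = ṁ c_p (T_in − T) + Q̇.
At steady state dT/dt = 0 ⇒ T_ss = T_in + Q̇/(ṁ c_p) = 21.0 + 159/(2.55·2.04) = 51.565 °C.

51.6 °C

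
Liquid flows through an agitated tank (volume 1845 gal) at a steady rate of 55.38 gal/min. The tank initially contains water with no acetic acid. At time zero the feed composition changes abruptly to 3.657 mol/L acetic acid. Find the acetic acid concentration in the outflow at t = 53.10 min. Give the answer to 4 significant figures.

Accumulation = in − out for the solute gives V dC/dt = Q(C_in − C).
Time constant τ = V/Q = 1845/55.38 = 33.3153 min.
This is linear first-order; C(t) = C_in + (C₀ − C_in) e^(−t/τ).
C(53.10) = 3.657 + (0 − 3.657)·e^(−53.10/33.3153) = 3.657 + (-3.65700)·0.203139 = 2.91412 mol/L.

2.914 mol/L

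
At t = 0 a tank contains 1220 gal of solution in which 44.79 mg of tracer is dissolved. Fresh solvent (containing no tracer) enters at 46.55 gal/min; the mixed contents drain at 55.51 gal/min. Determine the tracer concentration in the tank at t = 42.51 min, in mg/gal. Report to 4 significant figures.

Let m(t) be the amount of tracer. Volume: V(t) = V₀ + (Q_in − Q_out) t = 1220 − 8.96000 t; V(42.51) = 839.110 gal.
Species balance (pure solvent in): dm/dt = −Q_out · m/V(t).
Separate: dm/m = −Q_out dt/V(t) ⇒ ln(m/m₀) = −(Q_out/(Q_in−Q_out)) ln(V/V₀).
m = m₀ (V₀/V)^(Q_out/(Q_in−Q_out)) = 44.79 × (1220/839.110)^(-6.19531) = 4.40748 mg.
C = m/V = 4.40748/839.110 = 0.00525256 mg/gal.

0.005253 mg/gal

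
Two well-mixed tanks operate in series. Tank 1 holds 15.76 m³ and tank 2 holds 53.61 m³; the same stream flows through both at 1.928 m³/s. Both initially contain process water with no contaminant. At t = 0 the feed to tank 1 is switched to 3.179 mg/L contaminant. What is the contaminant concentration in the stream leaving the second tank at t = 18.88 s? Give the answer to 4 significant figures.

1.027 mg/L

Species balance on tank i: dCᵢ/dt = (Cᵢ₋₁ − Cᵢ)/τᵢ with τᵢ = Vᵢ/Q.
τ₁ = 15.76/1.928 = 8.17427 s; τ₂ = 53.61/1.928 = 27.8060 s.
Tank 1: C₁ = C_in(1 − e^(−t/τ₁)). Tank 2 (τ₁ ≠ τ₂): C₂ = C_in[1 − (τ₁ e^(−t/τ₁) − τ₂ e^(−t/τ₂))/(τ₁ − τ₂)].
At t = 18.88: e^(−t/τ₁) = 0.0992925, e^(−t/τ₂) = 0.507129.
C₂ = 3.179·[1 − (8.17427·0.0992925 − 27.8060·0.507129)/(-19.6317)] = 3.179·0.323056 = 1.02699 mg/L.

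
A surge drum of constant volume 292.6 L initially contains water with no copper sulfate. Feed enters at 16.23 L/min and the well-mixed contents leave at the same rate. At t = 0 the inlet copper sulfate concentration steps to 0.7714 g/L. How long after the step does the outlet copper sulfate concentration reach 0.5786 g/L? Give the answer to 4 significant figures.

Species balance: V dC/dt = Q(C_in − C) ⇒ τ = V/Q = 18.0283 min.
C(t) = C_in + (C₀ − C_in) e^(−t/τ). Set C = 0.5786 and solve for t:
e^(−t/τ) = (C − C_in)/(C₀ − C_in) = (0.5786 − 0.7714)/(0 − 0.7714) = 0.249935
t = −τ ln(…) = 18.0283 × 1.38655 = 24.9973 min.

25.00 min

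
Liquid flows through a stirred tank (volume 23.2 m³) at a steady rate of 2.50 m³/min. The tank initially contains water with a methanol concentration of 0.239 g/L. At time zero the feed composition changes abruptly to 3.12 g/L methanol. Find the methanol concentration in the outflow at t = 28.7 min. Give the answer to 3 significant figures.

2.99 g/L

Transient balance on the dissolved component: V dC/dt = Q(C_in − C).
Time constant τ = V/Q = 23.2/2.50 = 9.2800 min.
C approaches C_in exponentially: C(t) = C_in + (C₀ − C_in) e^(−t/τ).
C(28.7) = 3.12 + (0.239 − 3.12)·e^(−28.7/9.2800) = 3.12 + (-2.8810)·0.045381 = 2.9893 g/L.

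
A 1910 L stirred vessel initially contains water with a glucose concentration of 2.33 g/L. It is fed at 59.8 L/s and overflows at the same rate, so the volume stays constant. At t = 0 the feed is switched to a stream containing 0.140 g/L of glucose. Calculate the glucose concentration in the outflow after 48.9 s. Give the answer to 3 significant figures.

0.614 g/L

Species balance on the tank: V dC/dt = Q(C_in − C).
Time constant τ = V/Q = 1910/59.8 = 31.940 s.
This is linear first-order; C(t) = C_in + (C₀ − C_in) e^(−t/τ).
C(48.9) = 0.140 + (2.33 − 0.140)·e^(−48.9/31.940) = 0.140 + (2.1900)·0.21632 = 0.61374 g/L.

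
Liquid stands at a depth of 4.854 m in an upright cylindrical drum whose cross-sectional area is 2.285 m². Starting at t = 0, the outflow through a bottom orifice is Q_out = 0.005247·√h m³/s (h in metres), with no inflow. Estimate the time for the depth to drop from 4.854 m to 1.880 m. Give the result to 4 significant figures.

724.7 s

Unsteady balance on liquid volume: A dh/dt = −0.005247 √h.
∫ h^(−1/2) dh = −(0.005247/A) ∫ dt, giving 2√h = 2√h₀ − (0.005247/A) t.
t = 2A(√h₀ − √h)/0.005247 = 2·2.285·(√4.854 − √1.880)/0.005247
  = 4.57000 × (2.20318 − 1.37113) / 0.005247 = 724.693 s.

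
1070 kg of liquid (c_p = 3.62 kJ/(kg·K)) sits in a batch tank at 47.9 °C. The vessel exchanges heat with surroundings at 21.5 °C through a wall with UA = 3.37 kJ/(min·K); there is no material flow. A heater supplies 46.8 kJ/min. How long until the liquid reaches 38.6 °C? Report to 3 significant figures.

Lumped-capacitance energy balance: M c_p dT/dt = UA(T_amb − T) + Q̇.
τ = M c_p/UA = 1149.4 min; T_ss = T_amb + Q̇/UA = 21.5 + 46.8/3.37 = 35.387 °C.
T(t) = T_ss + (T₀ − T_ss)e^(−t/τ); set T = 38.6:
t = −τ ln[(T − T_ss)/(T₀ − T_ss)] = −1149.4 · ln(0.25676) = 1562.7 min.

1560 min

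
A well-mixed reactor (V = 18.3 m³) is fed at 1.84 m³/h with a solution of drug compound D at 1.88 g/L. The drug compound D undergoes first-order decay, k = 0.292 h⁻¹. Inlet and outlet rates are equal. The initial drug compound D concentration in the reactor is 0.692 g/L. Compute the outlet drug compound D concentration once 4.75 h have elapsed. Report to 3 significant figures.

0.514 g/L

V dC/dt = Q(C_in − C) − k V C.
dC/dt = (Q/V) C_in − (Q/V + k) C; effective rate a = Q/V + k = 0.10055 + 0.292 = 0.39255 h⁻¹.
C_ss = Q C_in/(Q + kV) = 0.48154 g/L; C(t) = C_ss + (C₀ − C_ss) e^(−a t).
C(4.75) = 0.48154 + (0.21046)·e^(−0.39255·4.75) = 0.48154 + (0.21046)·0.15496 = 0.51415 g/L.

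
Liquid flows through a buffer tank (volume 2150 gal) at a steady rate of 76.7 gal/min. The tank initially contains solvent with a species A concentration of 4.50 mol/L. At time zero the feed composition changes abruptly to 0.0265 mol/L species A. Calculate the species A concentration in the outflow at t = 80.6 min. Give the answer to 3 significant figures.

Species balance on the tank: V dC/dt = Q(C_in − C).
So dC/dt = (C_in − C)/τ with τ = V/Q = 2150/76.7 = 28.031 min.
C approaches C_in exponentially: C(t) = C_in + (C₀ − C_in) e^(−t/τ).
C(80.6) = 0.0265 + (4.50 − 0.0265)·e^(−80.6/28.031) = 0.0265 + (4.4735)·0.056396 = 0.27879 mol/L.

0.279 mol/L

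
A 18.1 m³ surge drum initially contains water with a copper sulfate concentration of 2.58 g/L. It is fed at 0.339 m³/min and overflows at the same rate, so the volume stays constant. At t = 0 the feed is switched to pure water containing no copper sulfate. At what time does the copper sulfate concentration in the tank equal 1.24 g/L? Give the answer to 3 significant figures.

39.1 min

Species balance: V dC/dt = Q(C_in − C) ⇒ τ = V/Q = 53.392 min.
C(t) = C_in + (C₀ − C_in) e^(−t/τ). Set C = 1.24 and solve for t:
e^(−t/τ) = (C − C_in)/(C₀ − C_in) = (1.24 − 0)/(2.58 − 0) = 0.48062
t = −τ ln(…) = 53.392 × 0.73268 = 39.119 min.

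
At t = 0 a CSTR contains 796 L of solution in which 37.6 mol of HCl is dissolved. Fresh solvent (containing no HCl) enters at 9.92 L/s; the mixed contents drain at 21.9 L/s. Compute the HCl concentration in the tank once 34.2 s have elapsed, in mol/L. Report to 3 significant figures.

Let m(t) be the amount of HCl. Volume: V(t) = V₀ + (Q_in − Q_out) t = 796 − 11.980 t; V(34.2) = 386.28 L.
Species balance (pure solvent in): dm/dt = −Q_out · m/V(t).
dm/m = −Q_out dt/(V₀ − 11.980 t); integrating gives ln(m/m₀) = −(Q_out/(Q_in−Q_out)) ln(V/V₀).
m = m₀ (V₀/V)^(Q_out/(Q_in−Q_out)) = 37.6 × (796/386.28)^(-1.8280) = 10.027 mol.
C = m/V = 10.027/386.28 = 0.025957 mol/L.

0.0260 mol/L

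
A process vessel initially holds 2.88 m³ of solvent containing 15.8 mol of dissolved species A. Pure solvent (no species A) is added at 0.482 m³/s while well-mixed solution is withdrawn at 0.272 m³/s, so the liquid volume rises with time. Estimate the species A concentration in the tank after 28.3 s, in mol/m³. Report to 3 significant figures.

Total volume: dV/dt = Q_in − Q_out = 0.21000 m³/s, so V(t) = 2.88 + 0.21000 t and V(28.3) = 8.8230 m³.
Species balance (pure solvent in): dm/dt = −Q_out · m/V(t).
dm/m = −Q_out dt/(V₀ + 0.21000 t); integrating gives ln(m/m₀) = −(Q_out/(Q_in−Q_out)) ln(V/V₀).
m = m₀ (V₀/V)^(Q_out/(Q_in−Q_out)) = 15.8 × (2.88/8.8230)^(1.2952) = 3.7058 mol.
C = m/V = 3.7058/8.8230 = 0.42002 mol/m³.

0.420 mol/m³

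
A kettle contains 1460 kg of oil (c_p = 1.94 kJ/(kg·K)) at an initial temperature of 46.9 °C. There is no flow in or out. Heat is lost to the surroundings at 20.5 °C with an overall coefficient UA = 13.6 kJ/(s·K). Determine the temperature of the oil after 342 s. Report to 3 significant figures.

25.6 °C

First-law balance (no shaft work): M c_p dT/dt = −UA(T − T_amb).
dT/dt = (T_ss − T)/τ with T_ss = T_amb = 20.500 °C, τ = M c_p/UA = 1460·1.94/13.6 = 208.26 s.
Solution: T(t) = T_ss + (T₀ − T_ss) e^(−t/τ).
T(342) = 20.500 + (26.400)·0.19357 = 25.610 °C.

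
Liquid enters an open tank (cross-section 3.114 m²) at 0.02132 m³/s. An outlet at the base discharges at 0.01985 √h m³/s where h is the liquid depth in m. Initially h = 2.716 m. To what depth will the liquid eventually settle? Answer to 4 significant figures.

A dh/dt = Q_in − 0.01985 √h. Steady state requires inflow = outflow:
Q_in = 0.01985 √h_ss ⇒ √h_ss = 0.02132/0.01985 = 1.07406.
h_ss = 1.07406² = 1.15360 m. (Since h₀ = 2.716 m > h_ss, the level will fall toward this value.)

1.154 m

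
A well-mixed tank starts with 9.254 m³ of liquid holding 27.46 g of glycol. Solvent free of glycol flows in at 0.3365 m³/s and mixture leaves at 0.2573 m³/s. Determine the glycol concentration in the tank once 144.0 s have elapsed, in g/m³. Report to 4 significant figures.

Let m(t) be the amount of glycol. Volume: V(t) = V₀ + (Q_in − Q_out) t = 9.254 + 0.0792000 t; V(144.0) = 20.6588 m³.
Solute balance: dm/dt = 0 − Q_out C = −Q_out m/V(t).
dm/m = −Q_out dt/(V₀ + 0.0792000 t); integrating gives ln(m/m₀) = −(Q_out/(Q_in−Q_out)) ln(V/V₀).
m = m₀ (V₀/V)^(Q_out/(Q_in−Q_out)) = 27.46 × (9.254/20.6588)^(3.24874) = 2.02125 g.
C = m/V = 2.02125/20.6588 = 0.0978397 g/m³.

0.09784 g/m³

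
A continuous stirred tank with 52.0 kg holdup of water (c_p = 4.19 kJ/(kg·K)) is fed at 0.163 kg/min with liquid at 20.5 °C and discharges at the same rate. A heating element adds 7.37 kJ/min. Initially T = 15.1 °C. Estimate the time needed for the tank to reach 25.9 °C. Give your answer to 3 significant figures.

Unsteady energy balance on the tank contents: M c_p dT/dt = ṁ c_p (T_in − T) + 7.37.
τ = M/ṁ = 319.02 min; T_ss = T_in + Q̇/(ṁ c_p) = 31.291 °C.
T(t) = T_ss + (T₀ − T_ss) e^(−t/τ). Set T = 25.9:
e^(−t/τ) = (25.9 − 31.291)/(15.1 − 31.291) = 0.33297
t = −319.02 · ln(0.33297) = 350.83 min.

351 min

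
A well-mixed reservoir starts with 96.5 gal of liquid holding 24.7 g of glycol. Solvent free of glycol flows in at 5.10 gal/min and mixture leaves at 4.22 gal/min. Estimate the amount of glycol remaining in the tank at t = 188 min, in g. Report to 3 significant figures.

0.206 g

Let m(t) be the amount of glycol. Volume: V(t) = V₀ + (Q_in − Q_out) t = 96.5 + 0.88000 t; V(188) = 261.94 gal.
Species balance (pure solvent in): dm/dt = −Q_out · m/V(t).
Separate: dm/m = −Q_out dt/V(t) ⇒ ln(m/m₀) = −(Q_out/(Q_in−Q_out)) ln(V/V₀).
m = m₀ (V₀/V)^(Q_out/(Q_in−Q_out)) = 24.7 × (96.5/261.94)^(4.7955) = 0.20560 g.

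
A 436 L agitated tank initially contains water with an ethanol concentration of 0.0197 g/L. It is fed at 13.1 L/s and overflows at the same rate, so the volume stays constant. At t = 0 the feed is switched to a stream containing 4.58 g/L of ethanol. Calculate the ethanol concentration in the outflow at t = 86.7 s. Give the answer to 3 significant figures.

Transient balance on the dissolved component: V dC/dt = Q(C_in − C).
Rewrite as dC/dt + C/τ = C_in/τ, τ = V/Q = 33.282 s.
Solution: C(t) = C_in + (C₀ − C_in) e^(−t/τ).
C(86.7) = 4.58 + (0.0197 − 4.58)·e^(−86.7/33.282) = 4.58 + (-4.5603)·0.073905 = 4.2430 g/L.

4.24 g/L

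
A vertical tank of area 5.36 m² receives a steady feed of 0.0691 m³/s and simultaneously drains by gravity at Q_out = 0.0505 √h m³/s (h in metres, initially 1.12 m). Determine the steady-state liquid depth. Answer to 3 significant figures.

Level balance: A dh/dt = 0.0691 − 0.0505 √h. Setting dh/dt = 0:
Q_in = 0.0505 √h_ss ⇒ √h_ss = 0.0691/0.0505 = 1.3683.
h_ss = 1.3683² = 1.8723 m. (Since h₀ = 1.12 m < h_ss, the level will rise toward this value.)

1.87 m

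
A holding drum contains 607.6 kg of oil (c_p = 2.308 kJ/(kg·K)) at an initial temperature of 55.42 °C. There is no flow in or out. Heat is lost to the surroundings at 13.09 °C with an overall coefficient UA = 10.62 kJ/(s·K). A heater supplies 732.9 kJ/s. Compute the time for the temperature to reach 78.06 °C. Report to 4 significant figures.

M c_p dT/dt = −UA(T − T_amb) + Q̇.
τ = M c_p/UA = 132.047 s; T_ss = T_amb + Q̇/UA = 13.09 + 732.9/10.62 = 82.1013 °C.
T(t) = T_ss + (T₀ − T_ss)e^(−t/τ); set T = 78.06:
t = −τ ln[(T − T_ss)/(T₀ − T_ss)] = −132.047 · ln(0.151466) = 249.225 s.

249.2 s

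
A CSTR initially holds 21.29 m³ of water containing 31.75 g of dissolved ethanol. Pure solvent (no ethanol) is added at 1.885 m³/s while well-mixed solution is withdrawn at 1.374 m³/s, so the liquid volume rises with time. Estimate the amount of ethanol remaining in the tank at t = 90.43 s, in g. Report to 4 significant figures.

Let m(t) be the amount of ethanol. Volume: V(t) = V₀ + (Q_in − Q_out) t = 21.29 + 0.511000 t; V(90.43) = 67.4997 m³.
Solute balance: dm/dt = 0 − Q_out C = −Q_out m/V(t).
dm/m = −Q_out dt/(V₀ + 0.511000 t); integrating gives ln(m/m₀) = −(Q_out/(Q_in−Q_out)) ln(V/V₀).
m = m₀ (V₀/V)^(Q_out/(Q_in−Q_out)) = 31.75 × (21.29/67.4997)^(2.68885) = 1.42657 g.

1.427 g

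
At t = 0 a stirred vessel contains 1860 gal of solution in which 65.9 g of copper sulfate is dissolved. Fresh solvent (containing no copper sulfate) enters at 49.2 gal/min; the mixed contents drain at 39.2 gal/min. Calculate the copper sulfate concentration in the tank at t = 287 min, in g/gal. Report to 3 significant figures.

0.000359 g/gal

Total volume: dV/dt = Q_in − Q_out = 10.000 gal/min, so V(t) = 1860 + 10.000 t and V(287) = 4730.0 gal.
Species balance (pure solvent in): dm/dt = −Q_out · m/V(t).
Separate: dm/m = −Q_out dt/V(t) ⇒ ln(m/m₀) = −(Q_out/(Q_in−Q_out)) ln(V/V₀).
m = m₀ (V₀/V)^(Q_out/(Q_in−Q_out)) = 65.9 × (1860/4730.0)^(3.9200) = 1.6979 g.
C = m/V = 1.6979/4730.0 = 0.00035897 g/gal.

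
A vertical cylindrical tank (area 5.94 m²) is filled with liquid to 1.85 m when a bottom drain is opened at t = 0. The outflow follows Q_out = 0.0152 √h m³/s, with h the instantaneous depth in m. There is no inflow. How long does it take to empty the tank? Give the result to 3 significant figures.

A dh/dt = −Q_out = −0.0152 √h.
Separate and integrate: 2(√h − √h₀) = −(0.0152/A) t.
Tank is empty when √h = 0: t_empty = 2A√h₀/0.0152.
t_empty = 2·5.94·√1.85/0.0152 = 11.880·1.3601/0.0152 = 1063.1 s.

1060 s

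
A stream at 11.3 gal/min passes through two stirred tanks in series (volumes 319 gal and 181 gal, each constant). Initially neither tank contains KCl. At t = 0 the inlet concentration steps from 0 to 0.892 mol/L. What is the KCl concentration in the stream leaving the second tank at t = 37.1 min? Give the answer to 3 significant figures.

0.453 mol/L

Species balance on tank i: dCᵢ/dt = (Cᵢ₋₁ − Cᵢ)/τᵢ with τᵢ = Vᵢ/Q.
τ₁ = 319/11.3 = 28.230 min; τ₂ = 181/11.3 = 16.018 min.
Tank 1: C₁ = C_in(1 − e^(−t/τ₁)). Tank 2 (τ₁ ≠ τ₂): C₂ = C_in[1 − (τ₁ e^(−t/τ₁) − τ₂ e^(−t/τ₂))/(τ₁ − τ₂)].
At t = 37.1: e^(−t/τ₁) = 0.26869, e^(−t/τ₂) = 0.098649.
C₂ = 0.892·[1 − (28.230·0.26869 − 16.018·0.098649)/(12.212)] = 0.892·0.50829 = 0.45339 mol/L.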